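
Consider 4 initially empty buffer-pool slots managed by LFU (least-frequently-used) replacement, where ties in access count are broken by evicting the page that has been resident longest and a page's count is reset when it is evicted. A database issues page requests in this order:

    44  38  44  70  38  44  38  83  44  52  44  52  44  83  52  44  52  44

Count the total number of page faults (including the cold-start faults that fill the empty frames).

5

44: miss, frames [44]
38: miss, frames [44, 38]
44: hit
70: miss, frames [44, 38, 70]
38: hit
44: hit
38: hit
83: miss, frames [44, 38, 70, 83]
44: hit
52: miss, evict 70, frames [44, 38, 83, 52]
44: hit
52: hit
44: hit
83: hit
52: hit
44: hit
52: hit
44: hit
Page faults: 5.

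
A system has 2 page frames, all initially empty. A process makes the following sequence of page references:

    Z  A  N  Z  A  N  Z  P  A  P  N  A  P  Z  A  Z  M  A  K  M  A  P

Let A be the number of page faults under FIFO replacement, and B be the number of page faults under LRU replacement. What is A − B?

-3

Under FIFO: F F F F F F F F F . F . F F F . F . F . F F → 17 faults.
Under LRU: F F F F F F F F F . F F F F F . F F F F F F → 20 faults.
A − B = 17 − 20 = -3.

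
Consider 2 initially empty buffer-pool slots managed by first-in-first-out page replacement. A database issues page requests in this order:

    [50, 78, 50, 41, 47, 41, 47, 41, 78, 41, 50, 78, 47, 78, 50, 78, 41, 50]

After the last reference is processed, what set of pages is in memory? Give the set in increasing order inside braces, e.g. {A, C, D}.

{41, 50}

50 → miss, frames (50)
78 → miss, frames (50 78)
50 → hit
41 → miss, evict 50, frames (78 41)
47 → miss, evict 78, frames (41 47)
41 → hit
47 → hit
41 → hit
78 → miss, evict 41, frames (47 78)
41 → miss, evict 47, frames (78 41)
50 → miss, evict 78, frames (41 50)
78 → miss, evict 41, frames (50 78)
47 → miss, evict 50, frames (78 47)
78 → hit
50 → miss, evict 78, frames (47 50)
78 → miss, evict 47, frames (50 78)
41 → miss, evict 50, frames (78 41)
50 → miss, evict 78, frames (41 50)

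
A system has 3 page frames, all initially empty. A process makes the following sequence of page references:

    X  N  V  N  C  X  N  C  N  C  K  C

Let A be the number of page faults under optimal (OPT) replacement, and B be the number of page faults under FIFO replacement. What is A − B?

Under OPT: F F F . F . . . . . F . → 5 faults.
Under FIFO: F F F . F F F . . . F F → 8 faults.
A − B = 5 − 8 = -3.

-3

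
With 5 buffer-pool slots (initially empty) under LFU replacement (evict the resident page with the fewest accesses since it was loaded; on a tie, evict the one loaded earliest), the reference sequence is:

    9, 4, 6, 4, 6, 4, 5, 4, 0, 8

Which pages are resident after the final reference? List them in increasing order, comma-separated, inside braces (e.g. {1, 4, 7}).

9: fault, frames {9}
4: fault, frames {9,4}
6: fault, frames {9,4,6}
4: hit
6: hit
4: hit
5: fault, frames {9,4,6,5}
4: hit
0: fault, frames {9,4,6,5,0}
8: fault, evict 9, frames {4,6,5,0,8}

{0, 4, 5, 6, 8}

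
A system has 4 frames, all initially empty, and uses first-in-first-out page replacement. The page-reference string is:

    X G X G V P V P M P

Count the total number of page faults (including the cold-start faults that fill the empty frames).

5

X: fault, frames {X}
G: fault, frames {X,G}
X: hit
G: hit
V: fault, frames {X,G,V}
P: fault, frames {X,G,V,P}
V: hit
P: hit
M: fault, evict X, frames {G,V,P,M}
P: hit
Page faults: 5.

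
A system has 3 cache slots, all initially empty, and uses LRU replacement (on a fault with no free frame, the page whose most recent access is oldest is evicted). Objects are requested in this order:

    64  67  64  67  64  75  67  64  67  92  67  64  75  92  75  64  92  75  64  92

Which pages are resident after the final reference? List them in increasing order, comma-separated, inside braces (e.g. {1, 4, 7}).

64 -> fault, frames (64)
67 -> fault, frames (64 67)
64 -> hit
67 -> hit
64 -> hit
75 -> fault, frames (67 64 75)
67 -> hit
64 -> hit
67 -> hit
92 -> fault, evict 75, frames (64 67 92)
67 -> hit
64 -> hit
75 -> fault, evict 92, frames (67 64 75)
92 -> fault, evict 67, frames (64 75 92)
75 -> hit
64 -> hit
92 -> hit
75 -> hit
64 -> hit
92 -> hit

{64, 75, 92}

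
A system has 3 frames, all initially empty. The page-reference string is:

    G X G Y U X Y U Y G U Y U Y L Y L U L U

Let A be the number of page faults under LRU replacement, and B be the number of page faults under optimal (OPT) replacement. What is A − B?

Under LRU: F F . F F F . . . F . . . . F . . . . . → 7 faults.
Under OPT: F F . F F . . . . F . . . . F . . . . . → 6 faults.
A − B = 7 − 6 = 1.

1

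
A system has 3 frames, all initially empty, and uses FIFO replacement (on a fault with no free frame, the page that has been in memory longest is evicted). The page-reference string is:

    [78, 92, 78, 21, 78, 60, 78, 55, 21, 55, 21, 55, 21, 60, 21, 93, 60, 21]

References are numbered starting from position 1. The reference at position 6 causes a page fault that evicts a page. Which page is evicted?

pos 1: 78 -> fault, frames [78]
pos 2: 92 -> fault, frames [78, 92]
pos 3: 78 -> hit
pos 4: 21 -> fault, frames [78, 92, 21]
pos 5: 78 -> hit
pos 6: 60 -> fault, evict 78, frames [92, 21, 60]
At position 6, page 78 is evicted.

78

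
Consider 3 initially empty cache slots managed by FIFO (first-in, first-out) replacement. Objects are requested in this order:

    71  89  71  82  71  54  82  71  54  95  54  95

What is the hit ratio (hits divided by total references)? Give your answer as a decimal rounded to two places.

71 → miss, frames {71}
89 → miss, frames {71,89}
71 → hit
82 → miss, frames {71,89,82}
71 → hit
54 → miss, evict 71, frames {89,82,54}
82 → hit
71 → miss, evict 89, frames {82,54,71}
54 → hit
95 → miss, evict 82, frames {54,71,95}
54 → hit
95 → hit
Hits: 6 of 12 references → 6/12 = 0.5000.

0.50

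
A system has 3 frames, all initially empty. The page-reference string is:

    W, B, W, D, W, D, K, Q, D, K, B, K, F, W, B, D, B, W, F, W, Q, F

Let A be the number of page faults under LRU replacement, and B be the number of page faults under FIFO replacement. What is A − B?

-1

Under LRU: F F . F . . F F . . F . F F F F . . F . F . → 12 faults.
Under FIFO: F F . F . . F F . . F . F F . F F . F F F . → 13 faults.
A − B = 12 − 13 = -1.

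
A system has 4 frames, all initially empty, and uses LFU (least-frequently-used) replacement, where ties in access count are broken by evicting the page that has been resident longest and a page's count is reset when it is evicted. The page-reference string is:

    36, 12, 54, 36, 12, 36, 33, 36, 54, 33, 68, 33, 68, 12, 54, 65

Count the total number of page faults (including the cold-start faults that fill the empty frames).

36: fault, frames [36]
12: fault, frames [36, 12]
54: fault, frames [36, 12, 54]
36: hit
12: hit
36: hit
33: fault, frames [36, 12, 54, 33]
36: hit
54: hit
33: hit
68: fault, evict 12, frames [36, 54, 33, 68]
33: hit
68: hit
12: fault, evict 54, frames [36, 33, 68, 12]
54: fault, evict 12, frames [36, 33, 68, 54]
65: fault, evict 54, frames [36, 33, 68, 65]
Page faults: 8.

8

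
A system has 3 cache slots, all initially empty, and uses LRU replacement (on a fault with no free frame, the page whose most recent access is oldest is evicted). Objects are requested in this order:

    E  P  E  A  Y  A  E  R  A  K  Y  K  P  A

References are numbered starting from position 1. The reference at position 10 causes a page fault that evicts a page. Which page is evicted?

pos 1: E → fault, frames (E)
pos 2: P → fault, frames (E P)
pos 3: E → hit
pos 4: A → fault, frames (P E A)
pos 5: Y → fault, evict P, frames (E A Y)
pos 6: A → hit
pos 7: E → hit
pos 8: R → fault, evict Y, frames (A E R)
pos 9: A → hit
pos 10: K → fault, evict E, frames (R A K)
At position 10, page E is evicted.

E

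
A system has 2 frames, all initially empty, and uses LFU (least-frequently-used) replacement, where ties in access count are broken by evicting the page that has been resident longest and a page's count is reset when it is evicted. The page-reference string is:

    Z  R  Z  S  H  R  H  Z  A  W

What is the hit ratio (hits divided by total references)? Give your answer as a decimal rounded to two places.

Z: miss, frames [Z]
R: miss, frames [Z, R]
Z: hit
S: miss, evict R, frames [Z, S]
H: miss, evict S, frames [Z, H]
R: miss, evict H, frames [Z, R]
H: miss, evict R, frames [Z, H]
Z: hit
A: miss, evict H, frames [Z, A]
W: miss, evict A, frames [Z, W]
Hits: 2 of 10 references → 2/10 = 0.2000.

0.20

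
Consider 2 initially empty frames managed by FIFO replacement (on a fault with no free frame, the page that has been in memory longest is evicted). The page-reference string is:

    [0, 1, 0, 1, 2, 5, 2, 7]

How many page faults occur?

0: miss, frames (0)
1: miss, frames (0 1)
0: hit
1: hit
2: miss, evict 0, frames (1 2)
5: miss, evict 1, frames (2 5)
2: hit
7: miss, evict 2, frames (5 7)
Page faults: 5.

5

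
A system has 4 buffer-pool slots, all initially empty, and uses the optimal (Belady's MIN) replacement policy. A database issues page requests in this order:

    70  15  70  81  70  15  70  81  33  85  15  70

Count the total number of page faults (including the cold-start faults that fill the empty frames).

5

70 -> miss, frames {70}
15 -> miss, frames {70,15}
70 -> hit
81 -> miss, frames {70,15,81}
70 -> hit
15 -> hit
70 -> hit
81 -> hit
33 -> miss, frames {70,15,81,33}
85 -> miss, evict 33, frames {70,15,81,85}
15 -> hit
70 -> hit
Page faults: 5.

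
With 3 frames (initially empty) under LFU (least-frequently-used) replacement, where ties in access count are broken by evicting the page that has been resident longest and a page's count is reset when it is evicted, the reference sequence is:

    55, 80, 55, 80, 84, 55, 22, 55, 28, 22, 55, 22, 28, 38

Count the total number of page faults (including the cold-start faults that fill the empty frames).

8

55: miss, frames (55)
80: miss, frames (55 80)
55: hit
80: hit
84: miss, frames (55 80 84)
55: hit
22: miss, evict 84, frames (55 80 22)
55: hit
28: miss, evict 22, frames (55 80 28)
22: miss, evict 28, frames (55 80 22)
55: hit
22: hit
28: miss, evict 80, frames (55 22 28)
38: miss, evict 28, frames (55 22 38)
Page faults: 8.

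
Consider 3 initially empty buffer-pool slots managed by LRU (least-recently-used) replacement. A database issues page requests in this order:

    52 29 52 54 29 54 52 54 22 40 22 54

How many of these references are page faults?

52 → miss, frames {52}
29 → miss, frames {52,29}
52 → hit
54 → miss, frames {29,52,54}
29 → hit
54 → hit
52 → hit
54 → hit
22 → miss, evict 29, frames {52,54,22}
40 → miss, evict 52, frames {54,22,40}
22 → hit
54 → hit
Page faults: 5.

5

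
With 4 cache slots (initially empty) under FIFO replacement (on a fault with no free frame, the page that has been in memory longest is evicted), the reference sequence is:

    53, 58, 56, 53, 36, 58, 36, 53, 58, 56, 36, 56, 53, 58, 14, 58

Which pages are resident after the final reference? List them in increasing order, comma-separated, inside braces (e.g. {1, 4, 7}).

{14, 36, 56, 58}

53 -> fault, frames {53}
58 -> fault, frames {53,58}
56 -> fault, frames {53,58,56}
53 -> hit
36 -> fault, frames {53,58,56,36}
58 -> hit
36 -> hit
53 -> hit
58 -> hit
56 -> hit
36 -> hit
56 -> hit
53 -> hit
58 -> hit
14 -> fault, evict 53, frames {58,56,36,14}
58 -> hit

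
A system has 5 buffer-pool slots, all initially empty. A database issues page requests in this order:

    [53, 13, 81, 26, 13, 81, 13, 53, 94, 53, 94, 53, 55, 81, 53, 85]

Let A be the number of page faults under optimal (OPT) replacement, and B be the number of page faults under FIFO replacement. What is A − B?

-1

Under OPT: F F F F . . . . F . . . F . . F → 7 faults.
Under FIFO: F F F F . . . . F . . . F . F F → 8 faults.
A − B = 7 − 8 = -1.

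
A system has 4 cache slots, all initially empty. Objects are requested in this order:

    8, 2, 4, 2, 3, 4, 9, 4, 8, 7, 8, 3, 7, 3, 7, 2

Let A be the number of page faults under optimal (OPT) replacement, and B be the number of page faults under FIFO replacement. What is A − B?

-1

Under OPT: F F F . F . F . . F . . . . . F → 7 faults.
Under FIFO: F F F . F . F . F F . . . . . F → 8 faults.
A − B = 7 − 8 = -1.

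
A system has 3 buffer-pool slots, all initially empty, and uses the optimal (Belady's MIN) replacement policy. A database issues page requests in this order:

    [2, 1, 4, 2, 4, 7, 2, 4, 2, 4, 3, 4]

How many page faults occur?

2: miss, frames [2]
1: miss, frames [2, 1]
4: miss, frames [2, 1, 4]
2: hit
4: hit
7: miss, evict 1, frames [2, 4, 7]
2: hit
4: hit
2: hit
4: hit
3: miss, evict 7, frames [2, 4, 3]
4: hit
Page faults: 5.

5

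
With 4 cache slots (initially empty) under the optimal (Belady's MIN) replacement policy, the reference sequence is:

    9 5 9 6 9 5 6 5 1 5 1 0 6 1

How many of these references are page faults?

5

9 → fault, frames (9)
5 → fault, frames (9 5)
9 → hit
6 → fault, frames (9 5 6)
9 → hit
5 → hit
6 → hit
5 → hit
1 → fault, frames (9 5 6 1)
5 → hit
1 → hit
0 → fault, evict 5, frames (9 6 1 0)
6 → hit
1 → hit
Page faults: 5.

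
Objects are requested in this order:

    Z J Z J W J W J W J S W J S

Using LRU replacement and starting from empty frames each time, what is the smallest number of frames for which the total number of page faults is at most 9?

f=1: 14 faults
f=2: 7 faults
f=3: 4 faults
f=4: 4 faults
Smallest f with faults ≤ 9 is 2.

2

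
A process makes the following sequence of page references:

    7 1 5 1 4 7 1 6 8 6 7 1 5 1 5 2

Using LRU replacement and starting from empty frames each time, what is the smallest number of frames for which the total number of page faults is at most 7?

f=1: 16 faults
f=2: 12 faults
f=3: 11 faults
f=4: 8 faults
f=5: 8 faults
f=6: 7 faults
f=7: 7 faults
Smallest f with faults ≤ 7 is 6.

6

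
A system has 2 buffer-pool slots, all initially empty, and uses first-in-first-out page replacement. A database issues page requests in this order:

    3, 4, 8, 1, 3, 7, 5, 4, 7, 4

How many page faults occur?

3 -> miss, frames (3)
4 -> miss, frames (3 4)
8 -> miss, evict 3, frames (4 8)
1 -> miss, evict 4, frames (8 1)
3 -> miss, evict 8, frames (1 3)
7 -> miss, evict 1, frames (3 7)
5 -> miss, evict 3, frames (7 5)
4 -> miss, evict 7, frames (5 4)
7 -> miss, evict 5, frames (4 7)
4 -> hit
Page faults: 9.

9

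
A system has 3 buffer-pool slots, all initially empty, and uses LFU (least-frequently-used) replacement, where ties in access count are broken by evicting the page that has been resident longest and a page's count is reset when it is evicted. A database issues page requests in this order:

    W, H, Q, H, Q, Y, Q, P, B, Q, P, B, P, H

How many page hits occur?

W → miss, frames (W)
H → miss, frames (W H)
Q → miss, frames (W H Q)
H → hit
Q → hit
Y → miss, evict W, frames (H Q Y)
Q → hit
P → miss, evict Y, frames (H Q P)
B → miss, evict P, frames (H Q B)
Q → hit
P → miss, evict B, frames (H Q P)
B → miss, evict P, frames (H Q B)
P → miss, evict B, frames (H Q P)
H → hit
Hits: 5.

5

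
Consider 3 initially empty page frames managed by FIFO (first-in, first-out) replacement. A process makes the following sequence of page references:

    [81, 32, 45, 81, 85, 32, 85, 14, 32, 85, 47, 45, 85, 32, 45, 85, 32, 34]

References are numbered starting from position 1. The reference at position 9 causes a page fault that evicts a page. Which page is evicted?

pos 1: 81 → miss, frames (81)
pos 2: 32 → miss, frames (81 32)
pos 3: 45 → miss, frames (81 32 45)
pos 4: 81 → hit
pos 5: 85 → miss, evict 81, frames (32 45 85)
pos 6: 32 → hit
pos 7: 85 → hit
pos 8: 14 → miss, evict 32, frames (45 85 14)
pos 9: 32 → miss, evict 45, frames (85 14 32)
At position 9, page 45 is evicted.

45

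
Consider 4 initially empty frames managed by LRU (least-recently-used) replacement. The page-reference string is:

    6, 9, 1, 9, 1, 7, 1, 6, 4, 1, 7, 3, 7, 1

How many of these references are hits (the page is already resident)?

6 -> fault, frames (6)
9 -> fault, frames (6 9)
1 -> fault, frames (6 9 1)
9 -> hit
1 -> hit
7 -> fault, frames (6 9 1 7)
1 -> hit
6 -> hit
4 -> fault, evict 9, frames (7 1 6 4)
1 -> hit
7 -> hit
3 -> fault, evict 6, frames (4 1 7 3)
7 -> hit
1 -> hit
Hits: 8.

8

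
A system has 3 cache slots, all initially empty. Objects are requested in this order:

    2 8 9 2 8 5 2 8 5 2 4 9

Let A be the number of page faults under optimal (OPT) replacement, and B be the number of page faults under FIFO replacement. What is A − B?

Under OPT: F F F . . F . . . . F F → 6 faults.
Under FIFO: F F F . . F F F . . F F → 8 faults.
A − B = 6 − 8 = -2.

-2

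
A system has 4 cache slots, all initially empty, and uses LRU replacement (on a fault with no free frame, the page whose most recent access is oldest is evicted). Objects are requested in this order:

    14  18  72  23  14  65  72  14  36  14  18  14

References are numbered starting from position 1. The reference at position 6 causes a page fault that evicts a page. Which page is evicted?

18

pos 1: 14 → miss, frames (14)
pos 2: 18 → miss, frames (14 18)
pos 3: 72 → miss, frames (14 18 72)
pos 4: 23 → miss, frames (14 18 72 23)
pos 5: 14 → hit
pos 6: 65 → miss, evict 18, frames (72 23 14 65)
At position 6, page 18 is evicted.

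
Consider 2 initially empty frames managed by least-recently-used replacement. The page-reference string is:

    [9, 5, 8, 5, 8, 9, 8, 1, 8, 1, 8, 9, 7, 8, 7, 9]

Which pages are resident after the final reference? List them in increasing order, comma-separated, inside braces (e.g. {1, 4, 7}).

{7, 9}

9 -> miss, frames {9}
5 -> miss, frames {9,5}
8 -> miss, evict 9, frames {5,8}
5 -> hit
8 -> hit
9 -> miss, evict 5, frames {8,9}
8 -> hit
1 -> miss, evict 9, frames {8,1}
8 -> hit
1 -> hit
8 -> hit
9 -> miss, evict 1, frames {8,9}
7 -> miss, evict 8, frames {9,7}
8 -> miss, evict 9, frames {7,8}
7 -> hit
9 -> miss, evict 8, frames {7,9}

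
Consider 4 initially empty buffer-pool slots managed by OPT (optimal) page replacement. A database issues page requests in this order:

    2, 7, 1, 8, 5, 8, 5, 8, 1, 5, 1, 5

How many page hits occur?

2: fault, frames [2]
7: fault, frames [2, 7]
1: fault, frames [2, 7, 1]
8: fault, frames [2, 7, 1, 8]
5: fault, evict 7, frames [2, 1, 8, 5]
8: hit
5: hit
8: hit
1: hit
5: hit
1: hit
5: hit
Hits: 7.

7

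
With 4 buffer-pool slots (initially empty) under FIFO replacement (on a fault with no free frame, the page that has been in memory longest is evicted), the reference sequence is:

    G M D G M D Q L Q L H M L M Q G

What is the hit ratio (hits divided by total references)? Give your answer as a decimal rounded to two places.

G: fault, frames [G]
M: fault, frames [G, M]
D: fault, frames [G, M, D]
G: hit
M: hit
D: hit
Q: fault, frames [G, M, D, Q]
L: fault, evict G, frames [M, D, Q, L]
Q: hit
L: hit
H: fault, evict M, frames [D, Q, L, H]
M: fault, evict D, frames [Q, L, H, M]
L: hit
M: hit
Q: hit
G: fault, evict Q, frames [L, H, M, G]
Hits: 8 of 16 references → 8/16 = 0.5000.

0.50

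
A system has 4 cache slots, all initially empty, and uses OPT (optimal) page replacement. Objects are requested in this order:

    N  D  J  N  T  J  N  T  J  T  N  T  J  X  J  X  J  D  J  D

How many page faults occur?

N -> miss, frames [N]
D -> miss, frames [N, D]
J -> miss, frames [N, D, J]
N -> hit
T -> miss, frames [N, D, J, T]
J -> hit
N -> hit
T -> hit
J -> hit
T -> hit
N -> hit
T -> hit
J -> hit
X -> miss, evict T, frames [N, D, J, X]
J -> hit
X -> hit
J -> hit
D -> hit
J -> hit
D -> hit
Page faults: 5.

5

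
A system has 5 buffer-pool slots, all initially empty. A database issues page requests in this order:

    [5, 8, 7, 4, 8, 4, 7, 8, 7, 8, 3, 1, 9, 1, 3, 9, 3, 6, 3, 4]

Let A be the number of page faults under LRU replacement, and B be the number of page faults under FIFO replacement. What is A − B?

Under LRU: F F F F . . . . . . F F F . . . . F . F → 9 faults.
Under FIFO: F F F F . . . . . . F F F . . . . F . . → 8 faults.
A − B = 9 − 8 = 1.

1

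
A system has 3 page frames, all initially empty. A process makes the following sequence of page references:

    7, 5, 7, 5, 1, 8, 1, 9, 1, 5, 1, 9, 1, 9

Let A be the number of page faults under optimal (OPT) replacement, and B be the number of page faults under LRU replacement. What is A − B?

-1

Under OPT: F F . . F F . F . . . . . . → 5 faults.
Under LRU: F F . . F F . F . F . . . . → 6 faults.
A − B = 5 − 6 = -1.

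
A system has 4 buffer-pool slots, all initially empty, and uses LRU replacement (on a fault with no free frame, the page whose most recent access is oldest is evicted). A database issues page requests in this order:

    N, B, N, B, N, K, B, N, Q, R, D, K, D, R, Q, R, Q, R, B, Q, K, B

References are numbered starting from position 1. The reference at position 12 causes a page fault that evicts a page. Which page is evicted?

pos 1: N: fault, frames (N)
pos 2: B: fault, frames (N B)
pos 3: N: hit
pos 4: B: hit
pos 5: N: hit
pos 6: K: fault, frames (B N K)
pos 7: B: hit
pos 8: N: hit
pos 9: Q: fault, frames (K B N Q)
pos 10: R: fault, evict K, frames (B N Q R)
pos 11: D: fault, evict B, frames (N Q R D)
pos 12: K: fault, evict N, frames (Q R D K)
At position 12, page N is evicted.

N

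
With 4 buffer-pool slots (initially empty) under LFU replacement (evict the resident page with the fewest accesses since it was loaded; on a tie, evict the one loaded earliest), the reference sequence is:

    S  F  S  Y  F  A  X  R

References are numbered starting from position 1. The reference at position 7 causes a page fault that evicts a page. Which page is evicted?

pos 1: S -> fault, frames (S)
pos 2: F -> fault, frames (S F)
pos 3: S -> hit
pos 4: Y -> fault, frames (S F Y)
pos 5: F -> hit
pos 6: A -> fault, frames (S F Y A)
pos 7: X -> fault, evict Y, frames (S F A X)
At position 7, page Y is evicted.

Y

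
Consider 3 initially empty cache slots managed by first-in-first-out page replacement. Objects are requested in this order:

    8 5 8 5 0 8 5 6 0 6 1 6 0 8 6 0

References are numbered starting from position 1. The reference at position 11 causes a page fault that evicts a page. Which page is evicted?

5

pos 1: 8 -> fault, frames [8]
pos 2: 5 -> fault, frames [8, 5]
pos 3: 8 -> hit
pos 4: 5 -> hit
pos 5: 0 -> fault, frames [8, 5, 0]
pos 6: 8 -> hit
pos 7: 5 -> hit
pos 8: 6 -> fault, evict 8, frames [5, 0, 6]
pos 9: 0 -> hit
pos 10: 6 -> hit
pos 11: 1 -> fault, evict 5, frames [0, 6, 1]
At position 11, page 5 is evicted.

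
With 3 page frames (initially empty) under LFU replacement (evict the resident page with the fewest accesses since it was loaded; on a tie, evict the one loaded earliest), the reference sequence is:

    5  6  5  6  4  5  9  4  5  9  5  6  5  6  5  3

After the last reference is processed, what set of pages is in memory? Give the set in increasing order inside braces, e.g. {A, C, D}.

5 -> fault, frames {5}
6 -> fault, frames {5,6}
5 -> hit
6 -> hit
4 -> fault, frames {5,6,4}
5 -> hit
9 -> fault, evict 4, frames {5,6,9}
4 -> fault, evict 9, frames {5,6,4}
5 -> hit
9 -> fault, evict 4, frames {5,6,9}
5 -> hit
6 -> hit
5 -> hit
6 -> hit
5 -> hit
3 -> fault, evict 9, frames {5,6,3}

{3, 5, 6}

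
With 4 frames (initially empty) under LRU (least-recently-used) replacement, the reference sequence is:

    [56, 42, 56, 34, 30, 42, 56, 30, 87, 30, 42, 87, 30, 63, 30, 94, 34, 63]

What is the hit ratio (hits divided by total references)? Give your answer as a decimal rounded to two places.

0.56

56 -> miss, frames [56]
42 -> miss, frames [56, 42]
56 -> hit
34 -> miss, frames [42, 56, 34]
30 -> miss, frames [42, 56, 34, 30]
42 -> hit
56 -> hit
30 -> hit
87 -> miss, evict 34, frames [42, 56, 30, 87]
30 -> hit
42 -> hit
87 -> hit
30 -> hit
63 -> miss, evict 56, frames [42, 87, 30, 63]
30 -> hit
94 -> miss, evict 42, frames [87, 63, 30, 94]
34 -> miss, evict 87, frames [63, 30, 94, 34]
63 -> hit
Hits: 10 of 18 references → 10/18 = 0.5556.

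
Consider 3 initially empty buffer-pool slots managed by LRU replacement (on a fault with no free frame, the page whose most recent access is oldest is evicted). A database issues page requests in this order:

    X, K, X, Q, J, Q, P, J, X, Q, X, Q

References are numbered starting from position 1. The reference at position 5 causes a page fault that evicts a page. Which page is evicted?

pos 1: X -> miss, frames {X}
pos 2: K -> miss, frames {X,K}
pos 3: X -> hit
pos 4: Q -> miss, frames {K,X,Q}
pos 5: J -> miss, evict K, frames {X,Q,J}
At position 5, page K is evicted.

K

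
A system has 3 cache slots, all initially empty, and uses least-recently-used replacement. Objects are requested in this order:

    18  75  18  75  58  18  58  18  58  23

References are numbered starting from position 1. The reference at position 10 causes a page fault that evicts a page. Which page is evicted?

75

pos 1: 18 → miss, frames {18}
pos 2: 75 → miss, frames {18,75}
pos 3: 18 → hit
pos 4: 75 → hit
pos 5: 58 → miss, frames {18,75,58}
pos 6: 18 → hit
pos 7: 58 → hit
pos 8: 18 → hit
pos 9: 58 → hit
pos 10: 23 → miss, evict 75, frames {18,58,23}
At position 10, page 75 is evicted.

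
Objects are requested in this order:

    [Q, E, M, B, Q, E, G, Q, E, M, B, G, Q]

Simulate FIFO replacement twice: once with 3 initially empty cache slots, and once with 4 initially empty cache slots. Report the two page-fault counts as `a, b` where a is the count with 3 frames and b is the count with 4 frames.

10, 11

3 frames: F F F F F F F . . F F . F → 10 faults.
4 frames: F F F F . . F F F F F F F → 11 faults.
11 > 10: adding a frame increased faults — Belady's anomaly.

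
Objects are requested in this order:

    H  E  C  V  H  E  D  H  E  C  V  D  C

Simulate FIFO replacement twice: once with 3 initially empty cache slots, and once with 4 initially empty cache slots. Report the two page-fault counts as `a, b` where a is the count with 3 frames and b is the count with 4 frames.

9, 10

3 frames: F F F F F F F . . F F . . → 9 faults.
4 frames: F F F F . . F F F F F F . → 10 faults.
10 > 9: adding a frame increased faults — Belady's anomaly.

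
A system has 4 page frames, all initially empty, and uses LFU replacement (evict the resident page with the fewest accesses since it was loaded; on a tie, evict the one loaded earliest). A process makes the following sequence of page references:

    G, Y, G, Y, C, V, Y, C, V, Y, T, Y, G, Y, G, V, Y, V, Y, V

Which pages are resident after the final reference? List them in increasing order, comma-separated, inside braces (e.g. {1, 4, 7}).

{C, G, V, Y}

G -> fault, frames [G]
Y -> fault, frames [G, Y]
G -> hit
Y -> hit
C -> fault, frames [G, Y, C]
V -> fault, frames [G, Y, C, V]
Y -> hit
C -> hit
V -> hit
Y -> hit
T -> fault, evict G, frames [Y, C, V, T]
Y -> hit
G -> fault, evict T, frames [Y, C, V, G]
Y -> hit
G -> hit
V -> hit
Y -> hit
V -> hit
Y -> hit
V -> hit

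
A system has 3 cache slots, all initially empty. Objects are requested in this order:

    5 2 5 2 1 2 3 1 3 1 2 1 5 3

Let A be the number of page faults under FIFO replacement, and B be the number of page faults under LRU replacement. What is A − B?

-1

Under FIFO: F F . . F . F . . . . . F . → 5 faults.
Under LRU: F F . . F . F . . . . . F F → 6 faults.
A − B = 5 − 6 = -1.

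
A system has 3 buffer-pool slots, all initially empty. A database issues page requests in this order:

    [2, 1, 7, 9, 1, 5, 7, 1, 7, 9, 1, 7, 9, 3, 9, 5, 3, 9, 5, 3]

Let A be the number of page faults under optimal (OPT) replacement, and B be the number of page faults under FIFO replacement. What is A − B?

Under OPT: F F F F . F . . . F . . . F . F . . . . → 8 faults.
Under FIFO: F F F F . F . F F F . . . F . F . . . . → 10 faults.
A − B = 8 − 10 = -2.

-2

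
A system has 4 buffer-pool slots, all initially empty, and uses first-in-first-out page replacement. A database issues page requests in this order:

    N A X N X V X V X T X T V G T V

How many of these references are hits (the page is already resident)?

N -> miss, frames (N)
A -> miss, frames (N A)
X -> miss, frames (N A X)
N -> hit
X -> hit
V -> miss, frames (N A X V)
X -> hit
V -> hit
X -> hit
T -> miss, evict N, frames (A X V T)
X -> hit
T -> hit
V -> hit
G -> miss, evict A, frames (X V T G)
T -> hit
V -> hit
Hits: 10.

10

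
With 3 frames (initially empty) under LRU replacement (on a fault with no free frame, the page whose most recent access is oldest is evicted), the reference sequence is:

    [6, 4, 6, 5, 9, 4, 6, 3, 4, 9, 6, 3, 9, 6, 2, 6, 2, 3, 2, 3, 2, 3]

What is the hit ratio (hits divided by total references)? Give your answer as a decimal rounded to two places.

0.45

6 → fault, frames {6}
4 → fault, frames {6,4}
6 → hit
5 → fault, frames {4,6,5}
9 → fault, evict 4, frames {6,5,9}
4 → fault, evict 6, frames {5,9,4}
6 → fault, evict 5, frames {9,4,6}
3 → fault, evict 9, frames {4,6,3}
4 → hit
9 → fault, evict 6, frames {3,4,9}
6 → fault, evict 3, frames {4,9,6}
3 → fault, evict 4, frames {9,6,3}
9 → hit
6 → hit
2 → fault, evict 3, frames {9,6,2}
6 → hit
2 → hit
3 → fault, evict 9, frames {6,2,3}
2 → hit
3 → hit
2 → hit
3 → hit
Hits: 10 of 22 references → 10/22 = 0.4545.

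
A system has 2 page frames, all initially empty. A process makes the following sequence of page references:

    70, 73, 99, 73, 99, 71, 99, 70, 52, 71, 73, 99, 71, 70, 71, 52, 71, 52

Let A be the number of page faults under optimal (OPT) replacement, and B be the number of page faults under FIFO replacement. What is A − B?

Under OPT: F F F . . F . F F . F F . F . F . . → 10 faults.
Under FIFO: F F F . . F . F F F F F F F . F F . → 13 faults.
A − B = 10 − 13 = -3.

-3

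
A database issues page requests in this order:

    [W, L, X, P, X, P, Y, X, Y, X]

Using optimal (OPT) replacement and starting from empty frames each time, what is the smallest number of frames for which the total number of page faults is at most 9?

2

f=1: 10 faults
f=2: 5 faults
f=3: 5 faults
f=4: 5 faults
f=5: 5 faults
Smallest f with faults ≤ 9 is 2.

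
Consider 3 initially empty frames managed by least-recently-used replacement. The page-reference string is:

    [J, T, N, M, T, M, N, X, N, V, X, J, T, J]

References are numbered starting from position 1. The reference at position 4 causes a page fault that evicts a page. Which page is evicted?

pos 1: J → fault, frames {J}
pos 2: T → fault, frames {J,T}
pos 3: N → fault, frames {J,T,N}
pos 4: M → fault, evict J, frames {T,N,M}
At position 4, page J is evicted.

J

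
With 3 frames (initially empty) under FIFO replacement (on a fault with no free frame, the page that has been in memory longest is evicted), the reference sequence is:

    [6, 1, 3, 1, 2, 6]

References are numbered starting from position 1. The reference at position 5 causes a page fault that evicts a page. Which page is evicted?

pos 1: 6 → miss, frames {6}
pos 2: 1 → miss, frames {6,1}
pos 3: 3 → miss, frames {6,1,3}
pos 4: 1 → hit
pos 5: 2 → miss, evict 6, frames {1,3,2}
At position 5, page 6 is evicted.

6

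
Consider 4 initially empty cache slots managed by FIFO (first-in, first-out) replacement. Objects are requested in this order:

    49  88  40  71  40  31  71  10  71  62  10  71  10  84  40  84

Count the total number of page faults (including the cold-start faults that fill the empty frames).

9

49 → fault, frames [49]
88 → fault, frames [49, 88]
40 → fault, frames [49, 88, 40]
71 → fault, frames [49, 88, 40, 71]
40 → hit
31 → fault, evict 49, frames [88, 40, 71, 31]
71 → hit
10 → fault, evict 88, frames [40, 71, 31, 10]
71 → hit
62 → fault, evict 40, frames [71, 31, 10, 62]
10 → hit
71 → hit
10 → hit
84 → fault, evict 71, frames [31, 10, 62, 84]
40 → fault, evict 31, frames [10, 62, 84, 40]
84 → hit
Page faults: 9.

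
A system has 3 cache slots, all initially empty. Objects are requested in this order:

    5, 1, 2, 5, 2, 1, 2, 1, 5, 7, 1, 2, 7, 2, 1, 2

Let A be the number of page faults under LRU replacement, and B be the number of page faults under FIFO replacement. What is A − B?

1

Under LRU: F F F . . . . . . F . F . . . . → 5 faults.
Under FIFO: F F F . . . . . . F . . . . . . → 4 faults.
A − B = 5 − 4 = 1.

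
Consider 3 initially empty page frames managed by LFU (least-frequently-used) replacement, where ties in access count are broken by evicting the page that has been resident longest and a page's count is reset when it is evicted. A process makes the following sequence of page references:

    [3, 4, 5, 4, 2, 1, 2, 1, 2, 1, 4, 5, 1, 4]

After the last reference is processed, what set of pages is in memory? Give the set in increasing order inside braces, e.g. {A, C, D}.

3 → miss, frames (3)
4 → miss, frames (3 4)
5 → miss, frames (3 4 5)
4 → hit
2 → miss, evict 3, frames (4 5 2)
1 → miss, evict 5, frames (4 2 1)
2 → hit
1 → hit
2 → hit
1 → hit
4 → hit
5 → miss, evict 4, frames (2 1 5)
1 → hit
4 → miss, evict 5, frames (2 1 4)

{1, 2, 4}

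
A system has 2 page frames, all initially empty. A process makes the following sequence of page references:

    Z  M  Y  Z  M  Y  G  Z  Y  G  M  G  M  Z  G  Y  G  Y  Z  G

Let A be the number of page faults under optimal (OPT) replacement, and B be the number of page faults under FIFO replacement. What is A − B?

-5

Under OPT: F F F . F . F F . F F . . F . F . . F . → 11 faults.
Under FIFO: F F F F F F F F F F F . . F F F . . F F → 16 faults.
A − B = 11 − 16 = -5.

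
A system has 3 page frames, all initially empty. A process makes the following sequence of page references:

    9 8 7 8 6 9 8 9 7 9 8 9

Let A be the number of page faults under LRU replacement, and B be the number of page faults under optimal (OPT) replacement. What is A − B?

1

Under LRU: F F F . F F . . F . . . → 6 faults.
Under OPT: F F F . F . . . F . . . → 5 faults.
A − B = 6 − 5 = 1.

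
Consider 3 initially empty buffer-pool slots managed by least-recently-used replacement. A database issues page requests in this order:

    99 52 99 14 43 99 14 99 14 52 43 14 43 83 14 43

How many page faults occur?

7

99 → miss, frames {99}
52 → miss, frames {99,52}
99 → hit
14 → miss, frames {52,99,14}
43 → miss, evict 52, frames {99,14,43}
99 → hit
14 → hit
99 → hit
14 → hit
52 → miss, evict 43, frames {99,14,52}
43 → miss, evict 99, frames {14,52,43}
14 → hit
43 → hit
83 → miss, evict 52, frames {14,43,83}
14 → hit
43 → hit
Page faults: 7.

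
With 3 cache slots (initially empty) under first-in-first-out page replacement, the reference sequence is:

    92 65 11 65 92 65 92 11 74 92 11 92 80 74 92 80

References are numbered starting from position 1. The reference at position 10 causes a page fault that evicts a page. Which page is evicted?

pos 1: 92 → miss, frames (92)
pos 2: 65 → miss, frames (92 65)
pos 3: 11 → miss, frames (92 65 11)
pos 4: 65 → hit
pos 5: 92 → hit
pos 6: 65 → hit
pos 7: 92 → hit
pos 8: 11 → hit
pos 9: 74 → miss, evict 92, frames (65 11 74)
pos 10: 92 → miss, evict 65, frames (11 74 92)
At position 10, page 65 is evicted.

65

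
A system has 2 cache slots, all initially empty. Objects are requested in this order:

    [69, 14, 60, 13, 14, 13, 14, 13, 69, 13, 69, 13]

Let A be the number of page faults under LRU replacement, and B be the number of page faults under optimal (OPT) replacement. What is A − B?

1

Under LRU: F F F F F . . . F . . . → 6 faults.
Under OPT: F F F F . . . . F . . . → 5 faults.
A − B = 6 − 5 = 1.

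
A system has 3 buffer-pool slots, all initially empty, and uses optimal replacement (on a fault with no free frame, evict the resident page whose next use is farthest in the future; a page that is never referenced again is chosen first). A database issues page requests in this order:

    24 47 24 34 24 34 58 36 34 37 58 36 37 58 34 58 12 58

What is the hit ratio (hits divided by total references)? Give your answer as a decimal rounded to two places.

0.56

24 → fault, frames (24)
47 → fault, frames (24 47)
24 → hit
34 → fault, frames (24 47 34)
24 → hit
34 → hit
58 → fault, evict 47, frames (24 34 58)
36 → fault, evict 24, frames (34 58 36)
34 → hit
37 → fault, evict 34, frames (58 36 37)
58 → hit
36 → hit
37 → hit
58 → hit
34 → fault, evict 37, frames (58 36 34)
58 → hit
12 → fault, evict 34, frames (58 36 12)
58 → hit
Hits: 10 of 18 references → 10/18 = 0.5556.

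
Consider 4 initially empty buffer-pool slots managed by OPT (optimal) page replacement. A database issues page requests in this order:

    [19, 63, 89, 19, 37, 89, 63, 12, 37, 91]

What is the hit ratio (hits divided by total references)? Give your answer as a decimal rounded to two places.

0.40

19 -> fault, frames (19)
63 -> fault, frames (19 63)
89 -> fault, frames (19 63 89)
19 -> hit
37 -> fault, frames (19 63 89 37)
89 -> hit
63 -> hit
12 -> fault, evict 89, frames (19 63 37 12)
37 -> hit
91 -> fault, evict 12, frames (19 63 37 91)
Hits: 4 of 10 references → 4/10 = 0.4000.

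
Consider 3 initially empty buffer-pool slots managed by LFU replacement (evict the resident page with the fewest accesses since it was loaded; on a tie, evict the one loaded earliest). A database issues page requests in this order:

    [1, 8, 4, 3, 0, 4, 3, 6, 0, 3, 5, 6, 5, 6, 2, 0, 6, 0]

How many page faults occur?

1 → fault, frames [1]
8 → fault, frames [1, 8]
4 → fault, frames [1, 8, 4]
3 → fault, evict 1, frames [8, 4, 3]
0 → fault, evict 8, frames [4, 3, 0]
4 → hit
3 → hit
6 → fault, evict 0, frames [4, 3, 6]
0 → fault, evict 6, frames [4, 3, 0]
3 → hit
5 → fault, evict 0, frames [4, 3, 5]
6 → fault, evict 5, frames [4, 3, 6]
5 → fault, evict 6, frames [4, 3, 5]
6 → fault, evict 5, frames [4, 3, 6]
2 → fault, evict 6, frames [4, 3, 2]
0 → fault, evict 2, frames [4, 3, 0]
6 → fault, evict 0, frames [4, 3, 6]
0 → fault, evict 6, frames [4, 3, 0]
Page faults: 15.

15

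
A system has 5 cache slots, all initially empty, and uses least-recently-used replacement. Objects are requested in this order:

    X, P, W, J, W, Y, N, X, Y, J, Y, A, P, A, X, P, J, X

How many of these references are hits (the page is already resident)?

X -> miss, frames {X}
P -> miss, frames {X,P}
W -> miss, frames {X,P,W}
J -> miss, frames {X,P,W,J}
W -> hit
Y -> miss, frames {X,P,J,W,Y}
N -> miss, evict X, frames {P,J,W,Y,N}
X -> miss, evict P, frames {J,W,Y,N,X}
Y -> hit
J -> hit
Y -> hit
A -> miss, evict W, frames {N,X,J,Y,A}
P -> miss, evict N, frames {X,J,Y,A,P}
A -> hit
X -> hit
P -> hit
J -> hit
X -> hit
Hits: 9.

9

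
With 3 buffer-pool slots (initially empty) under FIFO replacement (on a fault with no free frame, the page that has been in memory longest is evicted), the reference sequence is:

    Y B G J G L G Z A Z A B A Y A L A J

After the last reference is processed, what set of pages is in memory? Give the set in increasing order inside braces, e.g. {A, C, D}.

{A, J, L}

Y: fault, frames (Y)
B: fault, frames (Y B)
G: fault, frames (Y B G)
J: fault, evict Y, frames (B G J)
G: hit
L: fault, evict B, frames (G J L)
G: hit
Z: fault, evict G, frames (J L Z)
A: fault, evict J, frames (L Z A)
Z: hit
A: hit
B: fault, evict L, frames (Z A B)
A: hit
Y: fault, evict Z, frames (A B Y)
A: hit
L: fault, evict A, frames (B Y L)
A: fault, evict B, frames (Y L A)
J: fault, evict Y, frames (L A J)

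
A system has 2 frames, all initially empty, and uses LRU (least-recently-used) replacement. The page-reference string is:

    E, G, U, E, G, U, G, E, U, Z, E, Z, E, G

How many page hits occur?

3

E → fault, frames {E}
G → fault, frames {E,G}
U → fault, evict E, frames {G,U}
E → fault, evict G, frames {U,E}
G → fault, evict U, frames {E,G}
U → fault, evict E, frames {G,U}
G → hit
E → fault, evict U, frames {G,E}
U → fault, evict G, frames {E,U}
Z → fault, evict E, frames {U,Z}
E → fault, evict U, frames {Z,E}
Z → hit
E → hit
G → fault, evict Z, frames {E,G}
Hits: 3.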